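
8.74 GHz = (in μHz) 8.74e+15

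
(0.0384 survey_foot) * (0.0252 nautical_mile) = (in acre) 0.000135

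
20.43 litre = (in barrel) 0.1285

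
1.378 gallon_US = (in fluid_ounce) 176.4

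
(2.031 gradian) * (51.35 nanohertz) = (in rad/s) 1.638e-09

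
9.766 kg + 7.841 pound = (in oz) 469.9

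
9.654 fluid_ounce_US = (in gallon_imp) 0.0628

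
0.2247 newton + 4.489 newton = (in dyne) 4.714e+05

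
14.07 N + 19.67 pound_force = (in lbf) 22.83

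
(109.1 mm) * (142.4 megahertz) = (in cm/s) 1.554e+09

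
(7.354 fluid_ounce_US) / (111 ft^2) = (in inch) 0.0008303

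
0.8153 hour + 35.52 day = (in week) 5.079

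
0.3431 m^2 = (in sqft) 3.693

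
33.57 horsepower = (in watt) 2.503e+04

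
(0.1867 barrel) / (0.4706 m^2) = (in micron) 6.307e+04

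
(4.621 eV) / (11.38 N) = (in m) 6.506e-20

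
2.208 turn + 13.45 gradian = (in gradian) 896.6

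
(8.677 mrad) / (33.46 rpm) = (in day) 2.866e-08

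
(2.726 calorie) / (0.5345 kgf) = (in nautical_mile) 0.001175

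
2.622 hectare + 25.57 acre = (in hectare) 12.97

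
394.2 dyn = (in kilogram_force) 0.000402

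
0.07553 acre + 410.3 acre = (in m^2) 1.661e+06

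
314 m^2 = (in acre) 0.07759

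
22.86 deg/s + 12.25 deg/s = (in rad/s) 0.6128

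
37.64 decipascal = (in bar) 3.764e-05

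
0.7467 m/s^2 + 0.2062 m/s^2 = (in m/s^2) 0.9529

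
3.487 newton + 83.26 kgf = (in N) 820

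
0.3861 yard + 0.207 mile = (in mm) 3.335e+05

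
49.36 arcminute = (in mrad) 14.36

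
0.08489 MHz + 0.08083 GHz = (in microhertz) 8.091e+13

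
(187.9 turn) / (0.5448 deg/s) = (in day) 1.437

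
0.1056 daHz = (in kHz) 0.001056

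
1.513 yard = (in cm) 138.3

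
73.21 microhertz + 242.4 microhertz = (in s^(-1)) 0.0003156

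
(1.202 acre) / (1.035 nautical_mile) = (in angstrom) 2.538e+10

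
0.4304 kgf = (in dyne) 4.221e+05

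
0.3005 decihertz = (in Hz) 0.03005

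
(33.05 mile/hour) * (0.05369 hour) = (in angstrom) 2.856e+13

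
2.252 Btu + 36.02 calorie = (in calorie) 603.9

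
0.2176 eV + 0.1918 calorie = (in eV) 5.009e+18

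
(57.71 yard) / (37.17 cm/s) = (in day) 0.001643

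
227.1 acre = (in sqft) 9.892e+06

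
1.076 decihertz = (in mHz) 107.6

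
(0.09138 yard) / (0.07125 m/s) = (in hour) 0.0003258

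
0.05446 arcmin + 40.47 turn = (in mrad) 2.543e+05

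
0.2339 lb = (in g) 106.1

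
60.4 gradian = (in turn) 0.151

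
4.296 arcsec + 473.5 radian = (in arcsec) 9.767e+07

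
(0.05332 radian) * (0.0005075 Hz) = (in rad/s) 2.706e-05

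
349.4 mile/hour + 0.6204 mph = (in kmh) 563.3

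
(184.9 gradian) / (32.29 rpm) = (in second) 0.8589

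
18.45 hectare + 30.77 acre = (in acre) 76.36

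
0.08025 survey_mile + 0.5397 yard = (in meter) 129.6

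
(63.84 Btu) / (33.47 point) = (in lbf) 1.282e+06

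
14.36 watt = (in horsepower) 0.01926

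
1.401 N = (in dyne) 1.401e+05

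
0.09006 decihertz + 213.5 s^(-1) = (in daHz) 21.35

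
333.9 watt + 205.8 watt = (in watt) 539.7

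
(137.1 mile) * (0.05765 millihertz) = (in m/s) 12.72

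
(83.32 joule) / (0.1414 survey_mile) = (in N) 0.3661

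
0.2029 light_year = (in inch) 7.557e+16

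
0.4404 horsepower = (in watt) 328.4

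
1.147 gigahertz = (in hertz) 1.147e+09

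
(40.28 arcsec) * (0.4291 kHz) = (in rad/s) 0.0838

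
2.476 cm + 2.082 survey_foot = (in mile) 0.0004097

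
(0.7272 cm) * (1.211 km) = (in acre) 0.002176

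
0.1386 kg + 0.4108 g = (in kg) 0.139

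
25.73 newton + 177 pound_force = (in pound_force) 182.8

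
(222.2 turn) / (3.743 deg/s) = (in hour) 5.936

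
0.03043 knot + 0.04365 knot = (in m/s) 0.03811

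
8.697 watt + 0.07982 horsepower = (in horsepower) 0.09148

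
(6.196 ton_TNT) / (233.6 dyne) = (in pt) 3.146e+16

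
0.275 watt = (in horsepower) 0.0003688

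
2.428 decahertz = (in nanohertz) 2.428e+10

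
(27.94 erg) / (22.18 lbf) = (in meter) 2.832e-08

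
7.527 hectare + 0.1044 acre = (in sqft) 8.147e+05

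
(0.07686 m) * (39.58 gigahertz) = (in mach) 8.934e+06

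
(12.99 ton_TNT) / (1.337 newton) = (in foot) 1.334e+11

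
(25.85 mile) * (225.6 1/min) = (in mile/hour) 3.499e+05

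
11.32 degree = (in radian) 0.1976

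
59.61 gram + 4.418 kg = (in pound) 9.871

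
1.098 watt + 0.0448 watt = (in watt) 1.143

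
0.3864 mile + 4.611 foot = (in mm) 6.233e+05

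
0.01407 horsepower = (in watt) 10.49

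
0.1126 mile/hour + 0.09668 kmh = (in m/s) 0.07719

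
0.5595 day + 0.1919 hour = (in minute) 817.2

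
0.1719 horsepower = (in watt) 128.2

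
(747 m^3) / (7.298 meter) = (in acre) 0.02529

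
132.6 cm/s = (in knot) 2.578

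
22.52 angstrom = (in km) 2.252e-12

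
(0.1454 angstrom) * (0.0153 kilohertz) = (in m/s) 2.225e-10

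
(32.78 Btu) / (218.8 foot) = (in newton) 518.6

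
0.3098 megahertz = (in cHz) 3.098e+07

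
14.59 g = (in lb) 0.03217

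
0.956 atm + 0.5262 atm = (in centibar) 150.2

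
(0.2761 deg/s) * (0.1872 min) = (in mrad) 54.13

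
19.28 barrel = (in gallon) 809.8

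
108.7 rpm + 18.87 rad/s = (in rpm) 288.9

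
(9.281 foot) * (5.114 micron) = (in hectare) 1.447e-09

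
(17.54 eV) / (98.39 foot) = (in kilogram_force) 9.555e-21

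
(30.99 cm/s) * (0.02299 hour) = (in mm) 2.565e+04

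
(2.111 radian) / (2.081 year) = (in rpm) 3.072e-07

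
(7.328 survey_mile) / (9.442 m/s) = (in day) 0.01446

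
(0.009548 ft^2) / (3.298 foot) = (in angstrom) 8.824e+06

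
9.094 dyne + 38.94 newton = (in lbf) 8.754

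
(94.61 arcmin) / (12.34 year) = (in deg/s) 4.052e-09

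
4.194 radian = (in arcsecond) 8.651e+05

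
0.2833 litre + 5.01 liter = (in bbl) 0.03329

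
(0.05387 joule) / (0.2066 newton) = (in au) 1.743e-12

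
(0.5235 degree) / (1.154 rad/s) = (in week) 1.309e-08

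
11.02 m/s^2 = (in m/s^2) 11.02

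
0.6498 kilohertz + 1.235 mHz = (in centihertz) 6.498e+04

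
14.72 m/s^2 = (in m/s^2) 14.72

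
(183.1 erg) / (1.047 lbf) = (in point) 0.01114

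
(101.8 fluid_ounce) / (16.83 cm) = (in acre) 4.42e-06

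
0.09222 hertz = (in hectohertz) 0.0009222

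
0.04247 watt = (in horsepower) 5.695e-05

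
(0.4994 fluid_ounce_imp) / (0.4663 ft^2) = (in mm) 0.3275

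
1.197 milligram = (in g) 0.001197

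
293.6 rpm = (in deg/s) 1762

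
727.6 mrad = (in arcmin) 2501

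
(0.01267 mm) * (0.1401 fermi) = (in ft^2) 1.911e-20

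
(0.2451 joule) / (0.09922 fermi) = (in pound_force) 5.553e+14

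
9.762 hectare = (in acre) 24.12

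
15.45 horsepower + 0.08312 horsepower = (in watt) 1.158e+04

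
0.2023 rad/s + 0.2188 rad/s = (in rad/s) 0.4211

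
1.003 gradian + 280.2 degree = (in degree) 281.1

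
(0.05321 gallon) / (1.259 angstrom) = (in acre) 395.3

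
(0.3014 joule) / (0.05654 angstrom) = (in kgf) 5.436e+09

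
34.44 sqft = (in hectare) 0.00032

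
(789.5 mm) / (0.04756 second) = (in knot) 32.27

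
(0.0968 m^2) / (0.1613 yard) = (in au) 4.387e-12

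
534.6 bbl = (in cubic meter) 84.99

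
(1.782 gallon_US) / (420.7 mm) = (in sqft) 0.1726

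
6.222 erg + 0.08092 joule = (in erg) 8.092e+05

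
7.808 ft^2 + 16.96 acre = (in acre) 16.96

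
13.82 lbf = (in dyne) 6.147e+06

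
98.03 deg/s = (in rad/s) 1.711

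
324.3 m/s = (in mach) 0.9524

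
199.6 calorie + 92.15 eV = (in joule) 835.1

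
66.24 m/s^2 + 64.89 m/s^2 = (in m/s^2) 131.1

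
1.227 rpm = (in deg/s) 7.362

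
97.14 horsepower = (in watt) 7.244e+04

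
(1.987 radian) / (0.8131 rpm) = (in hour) 0.006482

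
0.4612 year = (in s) 1.454e+07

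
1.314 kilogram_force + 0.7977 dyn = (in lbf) 2.897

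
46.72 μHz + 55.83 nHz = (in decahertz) 4.678e-06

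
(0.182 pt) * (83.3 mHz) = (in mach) 1.571e-08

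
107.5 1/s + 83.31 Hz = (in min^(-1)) 1.145e+04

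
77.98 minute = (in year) 0.0001484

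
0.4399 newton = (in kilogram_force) 0.04486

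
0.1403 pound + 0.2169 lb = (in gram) 162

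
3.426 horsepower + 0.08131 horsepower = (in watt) 2615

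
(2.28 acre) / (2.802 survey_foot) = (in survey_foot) 3.544e+04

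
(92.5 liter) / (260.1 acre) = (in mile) 5.461e-11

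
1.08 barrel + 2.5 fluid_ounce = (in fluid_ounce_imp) 6046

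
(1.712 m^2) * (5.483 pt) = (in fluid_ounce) 112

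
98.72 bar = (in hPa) 9.872e+04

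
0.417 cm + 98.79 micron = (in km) 4.269e-06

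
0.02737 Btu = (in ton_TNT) 6.902e-09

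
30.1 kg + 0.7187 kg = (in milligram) 3.082e+07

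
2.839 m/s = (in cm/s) 283.9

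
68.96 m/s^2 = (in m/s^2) 68.96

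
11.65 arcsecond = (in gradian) 0.003596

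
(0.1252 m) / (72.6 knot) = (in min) 5.587e-05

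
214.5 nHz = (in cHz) 2.145e-05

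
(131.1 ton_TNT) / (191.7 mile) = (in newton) 1.778e+06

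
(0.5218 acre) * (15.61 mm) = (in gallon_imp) 7251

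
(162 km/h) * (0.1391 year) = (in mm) 1.974e+11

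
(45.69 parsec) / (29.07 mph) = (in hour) 3.014e+13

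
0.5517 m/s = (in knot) 1.072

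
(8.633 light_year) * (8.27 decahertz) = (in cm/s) 6.754e+20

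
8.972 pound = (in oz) 143.6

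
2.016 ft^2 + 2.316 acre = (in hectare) 0.9373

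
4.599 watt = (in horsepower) 0.006167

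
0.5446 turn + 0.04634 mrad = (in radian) 3.422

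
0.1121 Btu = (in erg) 1.183e+09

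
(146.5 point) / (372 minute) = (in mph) 5.18e-06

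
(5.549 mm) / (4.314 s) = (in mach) 3.778e-06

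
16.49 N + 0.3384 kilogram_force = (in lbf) 4.453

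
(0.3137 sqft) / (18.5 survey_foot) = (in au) 3.455e-14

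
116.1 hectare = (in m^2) 1.161e+06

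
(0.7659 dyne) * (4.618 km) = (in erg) 3.537e+05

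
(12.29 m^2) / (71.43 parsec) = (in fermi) 0.005576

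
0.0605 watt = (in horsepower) 8.113e-05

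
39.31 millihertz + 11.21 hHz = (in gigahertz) 1.121e-06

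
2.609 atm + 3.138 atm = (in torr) 4368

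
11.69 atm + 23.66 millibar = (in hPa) 1.187e+04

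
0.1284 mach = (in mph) 97.8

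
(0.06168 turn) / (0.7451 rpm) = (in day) 5.749e-05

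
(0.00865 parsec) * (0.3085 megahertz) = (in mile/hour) 1.842e+20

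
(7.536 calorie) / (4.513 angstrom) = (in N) 6.987e+10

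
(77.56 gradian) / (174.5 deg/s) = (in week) 6.614e-07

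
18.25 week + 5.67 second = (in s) 1.104e+07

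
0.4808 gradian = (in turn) 0.001202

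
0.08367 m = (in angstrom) 8.367e+08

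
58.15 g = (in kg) 0.05815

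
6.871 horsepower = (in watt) 5124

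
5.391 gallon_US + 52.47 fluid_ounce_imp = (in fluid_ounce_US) 740.5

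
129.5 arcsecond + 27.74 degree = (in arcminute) 1667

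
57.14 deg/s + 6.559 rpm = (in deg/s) 96.49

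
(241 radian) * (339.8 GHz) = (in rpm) 7.82e+14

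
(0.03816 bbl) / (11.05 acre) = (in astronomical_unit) 9.069e-19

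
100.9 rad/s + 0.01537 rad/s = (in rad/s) 100.9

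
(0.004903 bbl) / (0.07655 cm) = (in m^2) 1.018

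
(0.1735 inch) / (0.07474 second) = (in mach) 0.0001732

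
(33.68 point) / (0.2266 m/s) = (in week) 8.67e-08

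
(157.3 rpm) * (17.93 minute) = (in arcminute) 6.092e+07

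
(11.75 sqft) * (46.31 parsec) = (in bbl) 9.811e+18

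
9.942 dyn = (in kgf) 1.014e-05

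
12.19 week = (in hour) 2048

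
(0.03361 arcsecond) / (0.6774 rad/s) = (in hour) 6.682e-11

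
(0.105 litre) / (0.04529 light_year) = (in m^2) 2.451e-19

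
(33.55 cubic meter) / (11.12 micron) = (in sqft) 3.248e+07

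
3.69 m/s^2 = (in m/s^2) 3.69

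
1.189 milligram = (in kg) 1.189e-06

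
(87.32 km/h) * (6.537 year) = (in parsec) 1.62e-07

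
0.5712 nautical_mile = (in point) 2.999e+06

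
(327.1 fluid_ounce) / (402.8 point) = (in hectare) 6.808e-06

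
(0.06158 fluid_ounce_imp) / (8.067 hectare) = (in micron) 2.169e-05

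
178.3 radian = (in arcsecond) 3.678e+07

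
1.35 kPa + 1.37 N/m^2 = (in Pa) 1351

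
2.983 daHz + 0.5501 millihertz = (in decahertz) 2.983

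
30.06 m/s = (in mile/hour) 67.24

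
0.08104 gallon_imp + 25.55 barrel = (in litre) 4062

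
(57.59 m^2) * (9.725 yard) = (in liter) 5.121e+05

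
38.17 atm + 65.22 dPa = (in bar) 38.68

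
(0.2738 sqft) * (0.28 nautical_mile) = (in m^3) 13.19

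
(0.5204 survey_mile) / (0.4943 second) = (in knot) 3294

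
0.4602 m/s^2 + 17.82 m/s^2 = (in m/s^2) 18.28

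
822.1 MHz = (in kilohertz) 8.221e+05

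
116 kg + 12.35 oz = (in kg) 116.4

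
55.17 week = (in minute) 5.561e+05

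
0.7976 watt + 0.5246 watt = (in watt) 1.322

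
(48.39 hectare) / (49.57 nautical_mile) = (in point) 1.494e+04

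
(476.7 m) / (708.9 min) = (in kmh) 0.04035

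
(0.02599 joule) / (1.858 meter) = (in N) 0.01399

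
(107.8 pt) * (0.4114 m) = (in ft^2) 0.1684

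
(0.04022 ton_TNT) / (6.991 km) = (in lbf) 5411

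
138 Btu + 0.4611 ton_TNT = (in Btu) 1.829e+06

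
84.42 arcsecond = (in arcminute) 1.407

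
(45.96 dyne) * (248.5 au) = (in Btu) 1.619e+07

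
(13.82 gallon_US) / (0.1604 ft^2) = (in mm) 3511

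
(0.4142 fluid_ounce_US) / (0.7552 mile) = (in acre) 2.49e-12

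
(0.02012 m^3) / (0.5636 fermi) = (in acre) 8.821e+09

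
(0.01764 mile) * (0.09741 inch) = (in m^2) 0.07024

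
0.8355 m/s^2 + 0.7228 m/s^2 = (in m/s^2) 1.558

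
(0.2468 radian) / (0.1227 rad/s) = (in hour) 0.0005587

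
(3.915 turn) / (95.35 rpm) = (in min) 0.04106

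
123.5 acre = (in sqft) 5.38e+06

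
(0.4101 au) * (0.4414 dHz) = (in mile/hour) 6.058e+09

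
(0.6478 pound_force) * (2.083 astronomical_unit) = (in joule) 8.979e+11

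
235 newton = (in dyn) 2.35e+07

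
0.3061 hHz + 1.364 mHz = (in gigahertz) 3.061e-08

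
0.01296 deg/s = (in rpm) 0.00216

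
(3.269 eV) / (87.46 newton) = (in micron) 5.988e-15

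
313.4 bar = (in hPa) 3.134e+05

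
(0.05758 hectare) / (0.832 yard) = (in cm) 7.569e+04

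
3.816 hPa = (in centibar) 0.3816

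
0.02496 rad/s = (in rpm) 0.2384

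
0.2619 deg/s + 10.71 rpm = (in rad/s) 1.126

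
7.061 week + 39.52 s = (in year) 0.1354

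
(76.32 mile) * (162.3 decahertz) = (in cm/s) 1.993e+10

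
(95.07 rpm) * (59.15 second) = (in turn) 93.72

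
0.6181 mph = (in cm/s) 27.63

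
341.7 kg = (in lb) 753.3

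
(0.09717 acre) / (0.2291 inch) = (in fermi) 6.758e+19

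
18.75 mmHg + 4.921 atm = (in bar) 5.011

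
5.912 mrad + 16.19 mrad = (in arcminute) 75.98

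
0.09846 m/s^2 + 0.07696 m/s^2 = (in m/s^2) 0.1754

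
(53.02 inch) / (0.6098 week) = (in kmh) 1.315e-05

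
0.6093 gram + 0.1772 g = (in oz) 0.02774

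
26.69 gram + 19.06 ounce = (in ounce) 20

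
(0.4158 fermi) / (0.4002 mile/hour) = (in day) 2.69e-20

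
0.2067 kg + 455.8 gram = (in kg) 0.6625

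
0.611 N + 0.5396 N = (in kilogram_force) 0.1173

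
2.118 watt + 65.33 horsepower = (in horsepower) 65.33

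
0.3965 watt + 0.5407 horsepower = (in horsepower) 0.5412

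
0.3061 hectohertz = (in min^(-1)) 1837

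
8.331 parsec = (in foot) 8.434e+17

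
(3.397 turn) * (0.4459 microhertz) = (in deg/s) 0.0005453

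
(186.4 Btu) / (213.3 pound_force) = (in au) 1.386e-09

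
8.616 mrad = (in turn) 0.001371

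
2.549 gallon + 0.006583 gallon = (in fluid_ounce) 327.1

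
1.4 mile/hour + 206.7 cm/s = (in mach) 0.007909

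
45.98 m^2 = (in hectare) 0.004598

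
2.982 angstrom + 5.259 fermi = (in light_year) 3.152e-26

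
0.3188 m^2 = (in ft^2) 3.432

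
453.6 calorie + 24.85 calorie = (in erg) 2.002e+10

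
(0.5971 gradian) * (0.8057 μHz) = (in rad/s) 7.557e-09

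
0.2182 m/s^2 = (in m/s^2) 0.2182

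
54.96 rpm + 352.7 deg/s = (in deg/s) 682.5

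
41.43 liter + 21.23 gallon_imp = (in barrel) 0.8676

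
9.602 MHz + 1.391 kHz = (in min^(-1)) 5.762e+08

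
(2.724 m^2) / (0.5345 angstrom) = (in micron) 5.096e+16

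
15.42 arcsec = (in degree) 0.004283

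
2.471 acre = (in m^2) 1e+04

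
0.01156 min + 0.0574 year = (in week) 2.993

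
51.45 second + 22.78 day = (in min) 3.28e+04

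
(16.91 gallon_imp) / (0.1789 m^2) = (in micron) 4.297e+05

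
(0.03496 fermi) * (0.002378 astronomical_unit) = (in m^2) 1.244e-08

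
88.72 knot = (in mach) 0.134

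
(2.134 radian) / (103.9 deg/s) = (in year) 3.732e-08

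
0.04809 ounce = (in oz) 0.04809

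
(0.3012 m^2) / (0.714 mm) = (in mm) 4.218e+05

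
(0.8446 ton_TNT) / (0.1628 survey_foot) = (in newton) 7.122e+10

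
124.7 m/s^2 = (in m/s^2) 124.7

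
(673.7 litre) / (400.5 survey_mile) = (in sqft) 1.125e-05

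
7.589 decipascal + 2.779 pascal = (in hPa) 0.03538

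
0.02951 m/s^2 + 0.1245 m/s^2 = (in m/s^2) 0.154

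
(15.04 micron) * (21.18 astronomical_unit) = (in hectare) 4765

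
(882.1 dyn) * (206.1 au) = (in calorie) 6.5e+10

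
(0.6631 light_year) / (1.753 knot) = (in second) 6.956e+15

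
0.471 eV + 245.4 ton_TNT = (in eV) 6.408e+30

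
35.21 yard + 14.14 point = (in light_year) 3.404e-15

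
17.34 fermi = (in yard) 1.896e-14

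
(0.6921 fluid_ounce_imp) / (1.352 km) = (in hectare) 1.454e-12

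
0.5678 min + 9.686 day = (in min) 1.395e+04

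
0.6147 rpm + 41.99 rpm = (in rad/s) 4.462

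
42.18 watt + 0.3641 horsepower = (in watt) 313.7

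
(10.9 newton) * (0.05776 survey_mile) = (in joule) 1013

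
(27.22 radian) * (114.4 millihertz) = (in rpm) 29.74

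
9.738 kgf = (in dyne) 9.55e+06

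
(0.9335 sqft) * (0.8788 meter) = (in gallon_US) 20.13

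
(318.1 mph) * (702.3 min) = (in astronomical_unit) 4.006e-05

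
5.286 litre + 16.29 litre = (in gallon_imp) 4.746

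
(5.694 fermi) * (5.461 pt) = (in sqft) 1.181e-16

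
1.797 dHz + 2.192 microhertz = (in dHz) 1.797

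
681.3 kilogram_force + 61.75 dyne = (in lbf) 1502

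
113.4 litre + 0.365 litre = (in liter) 113.8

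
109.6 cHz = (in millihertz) 1096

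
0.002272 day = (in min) 3.272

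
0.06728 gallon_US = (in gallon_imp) 0.05602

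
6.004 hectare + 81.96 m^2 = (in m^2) 6.012e+04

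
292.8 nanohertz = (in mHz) 0.0002928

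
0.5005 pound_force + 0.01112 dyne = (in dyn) 2.226e+05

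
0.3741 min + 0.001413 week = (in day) 0.01015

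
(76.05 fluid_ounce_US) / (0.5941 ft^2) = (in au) 2.724e-13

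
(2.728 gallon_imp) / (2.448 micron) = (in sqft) 5.453e+04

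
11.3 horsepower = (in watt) 8426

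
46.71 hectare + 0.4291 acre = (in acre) 115.9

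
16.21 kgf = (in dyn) 1.59e+07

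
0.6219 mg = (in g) 0.0006219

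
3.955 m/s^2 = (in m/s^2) 3.955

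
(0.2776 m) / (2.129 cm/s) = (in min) 0.2173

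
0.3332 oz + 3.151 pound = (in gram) 1439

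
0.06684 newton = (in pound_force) 0.01503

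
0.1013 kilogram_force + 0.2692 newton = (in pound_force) 0.2838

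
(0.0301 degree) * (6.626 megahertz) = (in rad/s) 3481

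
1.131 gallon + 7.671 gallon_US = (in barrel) 0.2096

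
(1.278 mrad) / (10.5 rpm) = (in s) 0.001162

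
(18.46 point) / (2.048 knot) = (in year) 1.96e-10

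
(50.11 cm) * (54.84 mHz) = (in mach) 8.071e-05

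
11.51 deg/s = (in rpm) 1.918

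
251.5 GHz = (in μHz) 2.515e+17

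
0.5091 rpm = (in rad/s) 0.05331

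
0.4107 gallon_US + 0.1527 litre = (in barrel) 0.01074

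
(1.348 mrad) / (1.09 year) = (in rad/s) 3.922e-11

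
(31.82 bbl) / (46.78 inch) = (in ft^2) 45.83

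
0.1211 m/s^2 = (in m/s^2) 0.1211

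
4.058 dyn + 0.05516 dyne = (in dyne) 4.113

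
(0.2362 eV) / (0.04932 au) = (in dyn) 5.129e-25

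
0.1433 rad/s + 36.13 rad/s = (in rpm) 346.4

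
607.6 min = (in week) 0.06028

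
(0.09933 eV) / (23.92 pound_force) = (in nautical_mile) 8.076e-26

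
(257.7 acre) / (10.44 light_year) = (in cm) 1.056e-09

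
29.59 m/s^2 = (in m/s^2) 29.59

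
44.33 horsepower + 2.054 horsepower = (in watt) 3.459e+04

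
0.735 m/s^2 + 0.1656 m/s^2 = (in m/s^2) 0.9006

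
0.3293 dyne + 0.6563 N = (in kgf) 0.06692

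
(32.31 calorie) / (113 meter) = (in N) 1.196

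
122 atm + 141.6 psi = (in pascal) 1.334e+07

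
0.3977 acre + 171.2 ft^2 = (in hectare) 0.1625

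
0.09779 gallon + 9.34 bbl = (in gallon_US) 392.4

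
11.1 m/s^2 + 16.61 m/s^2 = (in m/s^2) 27.71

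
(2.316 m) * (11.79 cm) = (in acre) 6.747e-05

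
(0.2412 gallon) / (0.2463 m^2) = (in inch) 0.1459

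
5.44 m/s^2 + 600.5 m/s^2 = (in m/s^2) 605.9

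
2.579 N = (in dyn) 2.579e+05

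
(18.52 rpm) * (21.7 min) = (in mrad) 2.525e+06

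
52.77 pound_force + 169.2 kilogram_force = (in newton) 1894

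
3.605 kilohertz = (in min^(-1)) 2.163e+05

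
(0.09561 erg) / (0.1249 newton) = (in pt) 0.000217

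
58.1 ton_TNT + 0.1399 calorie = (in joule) 2.431e+11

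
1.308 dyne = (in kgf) 1.334e-06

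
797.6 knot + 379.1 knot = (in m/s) 605.3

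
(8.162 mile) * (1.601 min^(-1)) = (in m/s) 350.5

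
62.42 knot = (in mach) 0.09431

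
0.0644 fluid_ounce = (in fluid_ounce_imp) 0.06703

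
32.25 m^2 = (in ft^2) 347.1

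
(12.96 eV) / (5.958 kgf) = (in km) 3.554e-23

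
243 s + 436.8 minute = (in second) 2.645e+04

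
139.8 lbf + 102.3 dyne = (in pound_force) 139.8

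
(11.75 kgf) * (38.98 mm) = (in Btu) 0.004257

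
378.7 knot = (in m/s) 194.8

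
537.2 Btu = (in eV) 3.538e+24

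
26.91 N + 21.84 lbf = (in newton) 124.1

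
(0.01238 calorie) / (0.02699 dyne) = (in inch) 7.556e+06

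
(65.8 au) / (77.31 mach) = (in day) 4328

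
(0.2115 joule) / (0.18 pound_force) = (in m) 0.2642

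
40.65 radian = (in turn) 6.47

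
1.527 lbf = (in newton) 6.792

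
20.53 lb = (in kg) 9.312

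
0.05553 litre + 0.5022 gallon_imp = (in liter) 2.339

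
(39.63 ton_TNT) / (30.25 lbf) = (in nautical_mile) 6.654e+05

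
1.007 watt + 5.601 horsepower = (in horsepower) 5.602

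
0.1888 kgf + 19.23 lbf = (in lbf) 19.65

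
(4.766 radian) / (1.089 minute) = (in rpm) 0.6965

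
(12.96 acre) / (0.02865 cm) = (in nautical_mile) 9.885e+04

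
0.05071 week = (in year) 0.0009725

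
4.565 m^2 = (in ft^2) 49.14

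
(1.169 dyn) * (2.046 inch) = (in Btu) 5.758e-10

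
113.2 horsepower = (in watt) 8.441e+04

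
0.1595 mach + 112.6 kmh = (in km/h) 308.1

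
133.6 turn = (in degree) 4.81e+04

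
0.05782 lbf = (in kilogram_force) 0.02623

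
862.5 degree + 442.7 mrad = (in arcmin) 5.327e+04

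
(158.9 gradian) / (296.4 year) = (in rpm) 2.55e-09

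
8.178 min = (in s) 490.7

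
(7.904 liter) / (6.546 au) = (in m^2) 8.071e-15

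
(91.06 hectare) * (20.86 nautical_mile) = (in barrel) 2.213e+11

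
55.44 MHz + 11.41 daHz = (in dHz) 5.544e+08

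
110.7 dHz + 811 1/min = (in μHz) 2.459e+07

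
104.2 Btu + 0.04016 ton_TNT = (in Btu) 1.594e+05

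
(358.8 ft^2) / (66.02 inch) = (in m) 19.88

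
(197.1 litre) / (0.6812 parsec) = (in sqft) 1.009e-16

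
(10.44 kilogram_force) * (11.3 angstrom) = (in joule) 1.157e-07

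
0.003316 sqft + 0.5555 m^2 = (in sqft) 5.983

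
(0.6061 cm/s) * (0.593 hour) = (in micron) 1.294e+07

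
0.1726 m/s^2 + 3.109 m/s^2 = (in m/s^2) 3.282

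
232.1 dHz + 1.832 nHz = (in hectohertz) 0.2321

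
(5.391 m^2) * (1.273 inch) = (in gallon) 46.05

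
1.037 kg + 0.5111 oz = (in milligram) 1.051e+06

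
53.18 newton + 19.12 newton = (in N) 72.3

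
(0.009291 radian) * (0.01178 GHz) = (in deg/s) 6.271e+06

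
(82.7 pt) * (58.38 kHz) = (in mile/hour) 3810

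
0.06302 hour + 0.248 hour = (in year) 3.55e-05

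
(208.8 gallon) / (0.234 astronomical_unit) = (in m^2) 2.258e-11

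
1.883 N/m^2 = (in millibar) 0.01883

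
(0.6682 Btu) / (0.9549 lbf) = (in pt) 4.705e+05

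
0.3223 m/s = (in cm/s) 32.23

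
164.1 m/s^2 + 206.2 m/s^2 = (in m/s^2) 370.3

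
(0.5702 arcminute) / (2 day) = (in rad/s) 9.599e-10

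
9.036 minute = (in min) 9.036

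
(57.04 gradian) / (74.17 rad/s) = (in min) 0.0002013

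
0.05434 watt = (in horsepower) 7.287e-05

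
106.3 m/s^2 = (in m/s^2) 106.3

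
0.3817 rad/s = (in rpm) 3.645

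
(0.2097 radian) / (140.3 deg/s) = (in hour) 2.379e-05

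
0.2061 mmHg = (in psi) 0.003985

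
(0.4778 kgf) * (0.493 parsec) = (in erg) 7.128e+23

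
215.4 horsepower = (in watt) 1.606e+05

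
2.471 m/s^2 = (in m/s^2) 2.471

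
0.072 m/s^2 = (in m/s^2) 0.072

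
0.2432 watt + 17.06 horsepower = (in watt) 1.272e+04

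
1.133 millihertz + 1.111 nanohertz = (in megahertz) 1.133e-09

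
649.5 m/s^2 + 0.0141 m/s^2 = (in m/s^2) 649.5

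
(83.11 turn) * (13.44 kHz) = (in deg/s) 4.021e+08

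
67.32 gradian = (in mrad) 1057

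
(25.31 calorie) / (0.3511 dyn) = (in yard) 3.299e+07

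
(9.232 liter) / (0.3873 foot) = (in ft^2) 0.8418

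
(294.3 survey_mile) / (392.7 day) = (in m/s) 0.01396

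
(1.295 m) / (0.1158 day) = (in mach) 3.801e-07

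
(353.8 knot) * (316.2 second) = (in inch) 2.266e+06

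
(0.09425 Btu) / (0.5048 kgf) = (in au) 1.343e-10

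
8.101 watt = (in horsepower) 0.01086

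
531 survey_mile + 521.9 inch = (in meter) 8.546e+05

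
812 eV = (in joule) 1.301e-16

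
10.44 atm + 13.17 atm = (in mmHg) 1.794e+04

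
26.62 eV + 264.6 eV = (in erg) 4.666e-10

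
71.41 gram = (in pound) 0.1574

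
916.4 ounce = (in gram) 2.598e+04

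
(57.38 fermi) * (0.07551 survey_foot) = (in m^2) 1.321e-15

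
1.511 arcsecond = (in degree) 0.0004197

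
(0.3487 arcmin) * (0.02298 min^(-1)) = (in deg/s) 2.226e-06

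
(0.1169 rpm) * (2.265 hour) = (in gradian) 6355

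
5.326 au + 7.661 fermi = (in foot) 2.614e+12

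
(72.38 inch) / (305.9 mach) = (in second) 1.765e-05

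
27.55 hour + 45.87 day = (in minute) 6.771e+04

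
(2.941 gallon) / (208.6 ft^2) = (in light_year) 6.072e-20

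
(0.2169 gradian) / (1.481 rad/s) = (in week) 3.804e-09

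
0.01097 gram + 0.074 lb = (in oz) 1.184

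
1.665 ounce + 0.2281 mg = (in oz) 1.665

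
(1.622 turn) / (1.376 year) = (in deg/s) 1.346e-05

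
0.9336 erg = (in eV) 5.827e+11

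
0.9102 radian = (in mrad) 910.2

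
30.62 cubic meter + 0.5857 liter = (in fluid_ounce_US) 1.035e+06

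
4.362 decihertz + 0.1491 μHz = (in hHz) 0.004362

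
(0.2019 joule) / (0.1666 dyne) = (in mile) 75.3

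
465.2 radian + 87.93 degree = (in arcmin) 1.605e+06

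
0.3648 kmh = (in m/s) 0.1013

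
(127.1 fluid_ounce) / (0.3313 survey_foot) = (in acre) 9.198e-06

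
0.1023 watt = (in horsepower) 0.0001372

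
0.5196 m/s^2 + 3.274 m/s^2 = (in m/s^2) 3.794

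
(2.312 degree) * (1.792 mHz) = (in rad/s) 7.231e-05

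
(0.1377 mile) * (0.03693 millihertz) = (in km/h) 0.02946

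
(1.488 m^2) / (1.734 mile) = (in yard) 0.0005831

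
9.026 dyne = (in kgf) 9.204e-06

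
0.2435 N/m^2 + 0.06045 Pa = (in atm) 3e-06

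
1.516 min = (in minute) 1.516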